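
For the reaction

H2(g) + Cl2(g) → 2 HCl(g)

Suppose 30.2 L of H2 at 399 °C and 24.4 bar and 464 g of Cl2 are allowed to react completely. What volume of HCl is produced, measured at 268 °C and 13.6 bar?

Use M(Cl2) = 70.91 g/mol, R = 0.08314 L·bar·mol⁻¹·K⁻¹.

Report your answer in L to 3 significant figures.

n(H2) = PV/RT = (24.4 × 30.2) / (0.08314 × 672.15) = 13.19 mol
n(Cl2) = 464 / 70.91 = 6.544 mol
For 13.19 mol H2, stoichiometry requires (1/1) × 13.19 = 13.19 mol Cl2; 6.544 mol is available, so Cl2 is limiting.
n(HCl) = (2/1) × 6.544 = 13.09 mol
V(HCl) = nRT/P = 13.09 × 0.08314 × 541.15 / 13.6 = 43.30 L

43.3 L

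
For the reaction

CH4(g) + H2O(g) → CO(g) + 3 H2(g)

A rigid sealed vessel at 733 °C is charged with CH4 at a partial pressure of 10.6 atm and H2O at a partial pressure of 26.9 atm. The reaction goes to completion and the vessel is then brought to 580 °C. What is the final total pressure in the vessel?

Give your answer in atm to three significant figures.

49.8 atm

At constant V, partial pressures at 733 °C are proportional to moles, so apply stoichiometry directly to pressures.
P(H2O) required for 10.6 atm of CH4 = (1/1) × 10.6 = 10.60 atm; available 26.9 atm, so CH4 is limiting.
P(H2O) remaining = 26.9 − (1/1) × 10.6 = 16.30 atm
P(gaseous products) = (1+3)/1 × 10.6 = 42.40 atm
P_total at 733 °C = 16.30 + 42.40 = 58.70 atm
Scaling to 580 °C: P = 58.70 × 853.15/1006.15 = 49.77 atm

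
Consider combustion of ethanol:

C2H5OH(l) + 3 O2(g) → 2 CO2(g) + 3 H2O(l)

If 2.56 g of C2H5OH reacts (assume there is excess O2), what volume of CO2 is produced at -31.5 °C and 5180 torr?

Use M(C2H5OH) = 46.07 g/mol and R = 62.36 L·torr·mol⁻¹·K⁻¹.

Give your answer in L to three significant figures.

n(C2H5OH) = 2.560 / 46.07 = 0.05557 mol
n(CO2) = (2/1) × 0.05557 = 0.1111 mol
V = nRT/P = 0.1111 × 62.36 × 241.65 / 5180 = 0.3232 L

0.323 L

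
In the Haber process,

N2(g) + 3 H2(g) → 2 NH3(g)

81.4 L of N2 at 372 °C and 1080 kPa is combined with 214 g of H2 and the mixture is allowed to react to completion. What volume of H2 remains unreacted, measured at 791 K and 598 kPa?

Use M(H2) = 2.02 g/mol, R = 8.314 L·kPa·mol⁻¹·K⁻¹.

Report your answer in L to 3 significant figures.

n(N2) = PV/RT = (1080 × 81.4) / (8.314 × 645.15) = 16.39 mol
n(H2) = 214 / 2.02 = 105.9 mol
For 16.39 mol N2, stoichiometry requires (3/1) × 16.39 = 49.17 mol H2; 105.9 mol is available, so N2 is limiting.
n(H2) consumed = (3/1) × 16.39 = 49.17 mol; remaining = 105.9 − 49.17 = 56.73 mol
V(H2) = nRT/P = 56.73 × 8.314 × 791 / 598 = 623.9 L

624 L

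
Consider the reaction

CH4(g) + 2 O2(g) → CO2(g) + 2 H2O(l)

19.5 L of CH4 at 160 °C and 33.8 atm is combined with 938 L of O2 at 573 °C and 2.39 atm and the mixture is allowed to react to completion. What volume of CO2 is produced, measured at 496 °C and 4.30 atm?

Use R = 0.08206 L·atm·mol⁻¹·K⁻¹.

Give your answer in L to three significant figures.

n(CH4) = PV/RT = (33.8 × 19.5) / (0.08206 × 433.15) = 18.54 mol
n(O2) = PV/RT = (2.39 × 938) / (0.08206 × 846.15) = 32.29 mol
For 18.54 mol CH4, stoichiometry requires (2/1) × 18.54 = 37.08 mol O2; 32.29 mol is available, so O2 is limiting.
n(CO2) = (1/2) × 32.29 = 16.14 mol
V(CO2) = nRT/P = 16.14 × 0.08206 × 769.15 / 4.30 = 236.9 L

237 L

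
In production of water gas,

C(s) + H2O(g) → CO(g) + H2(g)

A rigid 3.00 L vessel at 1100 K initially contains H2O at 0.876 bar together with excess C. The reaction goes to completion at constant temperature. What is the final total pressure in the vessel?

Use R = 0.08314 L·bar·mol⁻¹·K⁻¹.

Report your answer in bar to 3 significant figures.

1.75 bar

At constant T and V, P ∝ n(gas): 1 mol gas → 2 mol gas.
P_final = (2/1) × 0.876 = 1.752 bar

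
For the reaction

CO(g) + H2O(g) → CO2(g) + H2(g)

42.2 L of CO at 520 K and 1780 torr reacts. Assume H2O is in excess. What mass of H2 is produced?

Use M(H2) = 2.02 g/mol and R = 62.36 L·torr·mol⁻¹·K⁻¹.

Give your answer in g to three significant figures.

n(CO) = PV/RT = (1780 × 42.2) / (62.36 × 520) = 2.316 mol
n(H2) = (1/1) × 2.316 = 2.316 mol
m(H2) = 2.316 × 2.02 = 4.678 g

4.68 g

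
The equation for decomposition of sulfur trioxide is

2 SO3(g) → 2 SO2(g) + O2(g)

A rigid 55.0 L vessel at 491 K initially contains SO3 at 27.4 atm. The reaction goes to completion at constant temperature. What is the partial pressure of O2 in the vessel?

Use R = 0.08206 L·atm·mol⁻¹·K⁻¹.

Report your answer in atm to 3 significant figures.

n(SO3)₀ = PV/RT = (27.4 × 55.0) / (0.08206 × 491) = 37.40 mol
n(O2) = (1/2) × 37.40 = 18.70 mol
P(O2) = nRT/V = 18.70 × 0.08206 × 491 / 55.0 = 13.70 atm

13.7 atm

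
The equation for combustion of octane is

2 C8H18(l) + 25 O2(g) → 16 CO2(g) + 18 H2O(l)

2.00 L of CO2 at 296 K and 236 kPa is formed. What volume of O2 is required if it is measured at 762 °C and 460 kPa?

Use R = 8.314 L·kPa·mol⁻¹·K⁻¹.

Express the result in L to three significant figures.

n(CO2) = PV/RT = (236 × 2.00) / (8.314 × 296) = 0.1918 mol
n(O2) = (25/16) × 0.1918 = 0.2997 mol
V = nRT/P = 0.2997 × 8.314 × 1035.15 / 460 = 5.607 L

5.61 L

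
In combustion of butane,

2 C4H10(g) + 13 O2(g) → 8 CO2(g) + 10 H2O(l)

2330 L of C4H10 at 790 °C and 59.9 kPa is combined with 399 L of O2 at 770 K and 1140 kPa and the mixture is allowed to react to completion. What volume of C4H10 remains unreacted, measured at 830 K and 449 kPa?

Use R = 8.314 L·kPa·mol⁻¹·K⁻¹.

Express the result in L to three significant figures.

74.7 L

n(C4H10) = PV/RT = (59.9 × 2330) / (8.314 × 1063.15) = 15.79 mol
n(O2) = PV/RT = (1140 × 399) / (8.314 × 770) = 71.05 mol
For 15.79 mol C4H10, stoichiometry requires (13/2) × 15.79 = 102.6 mol O2; 71.05 mol is available, so O2 is limiting.
n(C4H10) consumed = (2/13) × 71.05 = 10.93 mol; remaining = 15.79 − 10.93 = 4.860 mol
V(C4H10) = nRT/P = 4.860 × 8.314 × 830 / 449 = 74.69 L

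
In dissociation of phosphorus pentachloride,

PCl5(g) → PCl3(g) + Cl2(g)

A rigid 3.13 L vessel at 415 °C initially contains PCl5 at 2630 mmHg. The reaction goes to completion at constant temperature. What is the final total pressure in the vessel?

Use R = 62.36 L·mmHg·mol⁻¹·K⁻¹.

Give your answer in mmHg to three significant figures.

At constant T and V, P ∝ n(gas): 1 mol gas → 2 mol gas.
P_final = (2/1) × 2630 = 5260 mmHg

5260 mmHg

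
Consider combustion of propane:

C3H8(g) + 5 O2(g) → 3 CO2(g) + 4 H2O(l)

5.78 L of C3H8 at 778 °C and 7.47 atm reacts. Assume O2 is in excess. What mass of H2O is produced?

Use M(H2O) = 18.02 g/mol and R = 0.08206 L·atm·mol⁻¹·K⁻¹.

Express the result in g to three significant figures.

36.1 g

n(C3H8) = PV/RT = (7.47 × 5.78) / (0.08206 × 1051.15) = 0.5006 mol
n(H2O) = (4/1) × 0.5006 = 2.002 mol
m(H2O) = 2.002 × 18.02 = 36.08 g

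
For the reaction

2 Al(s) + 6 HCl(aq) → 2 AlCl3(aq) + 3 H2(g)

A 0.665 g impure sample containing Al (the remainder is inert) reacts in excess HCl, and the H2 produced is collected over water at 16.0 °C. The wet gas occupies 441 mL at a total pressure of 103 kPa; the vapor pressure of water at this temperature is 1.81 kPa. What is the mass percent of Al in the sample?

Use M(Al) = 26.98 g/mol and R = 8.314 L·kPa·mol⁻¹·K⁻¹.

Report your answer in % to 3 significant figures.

P(H2) = 103 − 1.81 = 101.2 kPa
n(H2) = PV/RT = (101.2 × 0.4410) / (8.314 × 289.15) = 0.01856 mol
n(Al) = (2/3) × 0.01856 = 0.01237 mol
m(Al) = 0.01237 × 26.98 = 0.3337 g
%Al = 0.3337 / 0.665 × 100 = 50.18%

50.2 %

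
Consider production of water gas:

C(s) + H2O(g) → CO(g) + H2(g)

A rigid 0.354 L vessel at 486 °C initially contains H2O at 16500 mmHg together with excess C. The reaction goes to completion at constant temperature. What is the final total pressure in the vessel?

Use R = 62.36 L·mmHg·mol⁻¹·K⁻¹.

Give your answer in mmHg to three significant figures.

Since T and V are fixed, P_final/P_initial = n_final/n_initial = 2/1.
P_final = (2/1) × 16500 = 33000 mmHg

33000 mmHg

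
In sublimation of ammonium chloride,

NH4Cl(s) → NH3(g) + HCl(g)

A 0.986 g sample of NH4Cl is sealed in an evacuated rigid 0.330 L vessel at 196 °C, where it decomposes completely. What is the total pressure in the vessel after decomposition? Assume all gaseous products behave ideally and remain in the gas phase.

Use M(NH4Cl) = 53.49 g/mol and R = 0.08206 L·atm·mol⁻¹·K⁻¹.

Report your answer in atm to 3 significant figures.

n(NH4Cl) = 0.986 / 53.49 = 0.01843 mol
n(gas produced) = (2/1) × 0.01843 = 0.03686 mol
P = nRT/V = 0.03686 × 0.08206 × 469.15 / 0.330 = 4.300 atm

4.30 atm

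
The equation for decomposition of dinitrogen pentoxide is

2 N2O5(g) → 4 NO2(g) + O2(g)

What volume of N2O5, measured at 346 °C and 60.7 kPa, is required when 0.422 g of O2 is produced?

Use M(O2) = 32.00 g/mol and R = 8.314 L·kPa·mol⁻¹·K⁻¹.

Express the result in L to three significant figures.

2.24 L

n(O2) = 0.4220 / 32.00 = 0.01319 mol
n(N2O5) = (2/1) × 0.01319 = 0.02638 mol
V = nRT/P = 0.02638 × 8.314 × 619.15 / 60.7 = 2.237 L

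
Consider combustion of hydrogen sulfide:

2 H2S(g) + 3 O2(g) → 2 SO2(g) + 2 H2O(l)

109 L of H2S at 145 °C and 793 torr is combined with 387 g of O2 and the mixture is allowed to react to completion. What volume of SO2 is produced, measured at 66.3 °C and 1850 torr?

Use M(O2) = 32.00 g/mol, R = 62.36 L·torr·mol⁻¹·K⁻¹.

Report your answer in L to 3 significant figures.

37.9 L

n(H2S) = PV/RT = (793 × 109) / (62.36 × 418.15) = 3.315 mol
n(O2) = 387 / 32.00 = 12.09 mol
For 3.315 mol H2S, stoichiometry requires (3/2) × 3.315 = 4.973 mol O2; 12.09 mol is available, so H2S is limiting.
n(SO2) = (2/2) × 3.315 = 3.315 mol
V(SO2) = nRT/P = 3.315 × 62.36 × 339.45 / 1850 = 37.93 L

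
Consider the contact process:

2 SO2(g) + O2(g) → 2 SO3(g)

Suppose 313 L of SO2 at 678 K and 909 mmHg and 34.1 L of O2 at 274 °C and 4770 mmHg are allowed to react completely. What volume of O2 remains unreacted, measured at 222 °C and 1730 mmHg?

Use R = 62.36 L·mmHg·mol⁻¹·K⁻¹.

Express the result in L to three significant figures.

25.0 L

n(SO2) = PV/RT = (909 × 313) / (62.36 × 678) = 6.729 mol
n(O2) = PV/RT = (4770 × 34.1) / (62.36 × 547.15) = 4.767 mol
For 6.729 mol SO2, stoichiometry requires (1/2) × 6.729 = 3.365 mol O2; 4.767 mol is available, so SO2 is limiting.
n(O2) consumed = (1/2) × 6.729 = 3.365 mol; remaining = 4.767 − 3.365 = 1.402 mol
V(O2) = nRT/P = 1.402 × 62.36 × 495.15 / 1730 = 25.02 L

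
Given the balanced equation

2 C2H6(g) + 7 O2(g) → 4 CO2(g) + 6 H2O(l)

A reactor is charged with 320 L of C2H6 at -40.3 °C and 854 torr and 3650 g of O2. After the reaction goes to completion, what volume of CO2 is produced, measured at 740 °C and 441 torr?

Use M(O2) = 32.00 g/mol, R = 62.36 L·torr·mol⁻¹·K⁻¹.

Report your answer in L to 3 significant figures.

5390 L

n(C2H6) = PV/RT = (854 × 320) / (62.36 × 232.85) = 18.82 mol
n(O2) = 3650 / 32.00 = 114.1 mol
For 18.82 mol C2H6, stoichiometry requires (7/2) × 18.82 = 65.87 mol O2; 114.1 mol is available, so C2H6 is limiting.
n(CO2) = (4/2) × 18.82 = 37.64 mol
V(CO2) = nRT/P = 37.64 × 62.36 × 1013.15 / 441 = 5393 L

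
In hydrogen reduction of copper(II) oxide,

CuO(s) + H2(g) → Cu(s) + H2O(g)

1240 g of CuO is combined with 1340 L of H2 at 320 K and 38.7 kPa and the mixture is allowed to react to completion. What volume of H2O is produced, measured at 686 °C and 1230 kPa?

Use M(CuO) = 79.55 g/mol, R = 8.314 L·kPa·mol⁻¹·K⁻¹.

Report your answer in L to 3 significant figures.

n(CuO) = 1240 / 79.55 = 15.59 mol
n(H2) = PV/RT = (38.7 × 1340) / (8.314 × 320) = 19.49 mol
For 15.59 mol CuO, stoichiometry requires (1/1) × 15.59 = 15.59 mol H2; 19.49 mol is available, so CuO is limiting.
n(H2O) = (1/1) × 15.59 = 15.59 mol
V(H2O) = nRT/P = 15.59 × 8.314 × 959.15 / 1230 = 101.1 L

101 L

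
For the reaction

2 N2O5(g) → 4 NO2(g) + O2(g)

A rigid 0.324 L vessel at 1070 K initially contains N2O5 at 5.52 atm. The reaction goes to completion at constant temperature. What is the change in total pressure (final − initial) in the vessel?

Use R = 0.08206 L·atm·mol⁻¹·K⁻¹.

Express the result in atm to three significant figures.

8.28 atm

Rigid vessel, constant T ⇒ P scales with total gas moles (2 → 5).
P_final = (5/2) × 5.52 = 13.80 atm; ΔP = 13.80 − 5.52 = 8.280 atm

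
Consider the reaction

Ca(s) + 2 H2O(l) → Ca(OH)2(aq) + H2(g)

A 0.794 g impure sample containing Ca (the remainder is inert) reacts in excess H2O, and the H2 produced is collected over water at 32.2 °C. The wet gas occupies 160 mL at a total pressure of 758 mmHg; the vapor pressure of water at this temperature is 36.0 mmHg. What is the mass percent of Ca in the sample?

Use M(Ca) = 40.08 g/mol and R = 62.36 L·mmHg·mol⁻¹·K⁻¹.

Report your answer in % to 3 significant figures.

P(H2) = 758 − 36.0 = 722.0 mmHg
n(H2) = PV/RT = (722.0 × 0.1600) / (62.36 × 305.35) = 0.006067 mol
n(Ca) = (1/1) × 0.006067 = 0.006067 mol
m(Ca) = 0.006067 × 40.08 = 0.2432 g
%Ca = 0.2432 / 0.794 × 100 = 30.63%

30.6 %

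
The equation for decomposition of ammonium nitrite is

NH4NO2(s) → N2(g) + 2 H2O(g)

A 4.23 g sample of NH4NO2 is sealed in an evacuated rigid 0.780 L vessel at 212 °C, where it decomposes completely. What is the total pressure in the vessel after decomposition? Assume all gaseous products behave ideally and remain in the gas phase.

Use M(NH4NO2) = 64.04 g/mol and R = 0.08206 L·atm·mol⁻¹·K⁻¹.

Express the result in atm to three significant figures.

n(NH4NO2) = 4.23 / 64.04 = 0.06605 mol
n(gas produced) = (3/1) × 0.06605 = 0.1981 mol
P = nRT/V = 0.1981 × 0.08206 × 485.15 / 0.780 = 10.11 atm

10.1 atm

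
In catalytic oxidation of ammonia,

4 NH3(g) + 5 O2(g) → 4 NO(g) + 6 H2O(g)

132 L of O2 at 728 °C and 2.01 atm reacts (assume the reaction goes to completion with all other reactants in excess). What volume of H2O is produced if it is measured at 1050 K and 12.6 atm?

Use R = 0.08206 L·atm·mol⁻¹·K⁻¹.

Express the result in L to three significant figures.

26.5 L

n(O2) = PV/RT = (2.01 × 132) / (0.08206 × 1001.15) = 3.230 mol
n(H2O) = (6/5) × 3.230 = 3.876 mol
V = nRT/P = 3.876 × 0.08206 × 1050 / 12.6 = 26.51 L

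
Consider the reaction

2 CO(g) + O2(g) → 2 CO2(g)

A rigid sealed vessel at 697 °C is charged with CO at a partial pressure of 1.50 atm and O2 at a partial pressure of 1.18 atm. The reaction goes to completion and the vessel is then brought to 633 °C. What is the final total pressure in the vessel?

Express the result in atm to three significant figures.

Because the vessel is rigid and T is held at 697 °C, work the stoichiometry in partial pressures (P_i = n_iRT/V).
P(O2) required for 1.50 atm of CO = (1/2) × 1.50 = 0.7500 atm; available 1.18 atm, so CO is limiting.
P(O2) remaining = 1.18 − (1/2) × 1.50 = 0.4300 atm
P(gaseous products) = (2)/2 × 1.50 = 1.500 atm
P_total at 697 °C = 0.4300 + 1.500 = 1.930 atm
Scaling to 633 °C: P = 1.930 × 906.15/970.15 = 1.803 atm

1.80 atm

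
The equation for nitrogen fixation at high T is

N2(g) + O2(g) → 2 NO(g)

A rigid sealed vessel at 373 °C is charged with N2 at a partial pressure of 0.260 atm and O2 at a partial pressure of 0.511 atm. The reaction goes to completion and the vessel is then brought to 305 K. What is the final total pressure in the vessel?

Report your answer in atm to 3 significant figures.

0.364 atm

At constant V, partial pressures at 373 °C are proportional to moles, so apply stoichiometry directly to pressures.
P(O2) required for 0.260 atm of N2 = (1/1) × 0.260 = 0.2600 atm; available 0.511 atm, so N2 is limiting.
P(O2) remaining = 0.511 − (1/1) × 0.260 = 0.2510 atm
P(gaseous products) = (2)/1 × 0.260 = 0.5200 atm
P_total at 373 °C = 0.2510 + 0.5200 = 0.7710 atm
Scaling to 305 K: P = 0.7710 × 305/646.15 = 0.3639 atm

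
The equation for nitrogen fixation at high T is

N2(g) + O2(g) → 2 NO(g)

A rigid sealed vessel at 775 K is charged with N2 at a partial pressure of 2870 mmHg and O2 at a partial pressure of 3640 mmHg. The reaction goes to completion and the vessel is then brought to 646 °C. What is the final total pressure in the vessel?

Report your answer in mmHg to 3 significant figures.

At constant V, partial pressures at 775 K are proportional to moles, so apply stoichiometry directly to pressures.
P(O2) required for 2870 mmHg of N2 = (1/1) × 2870 = 2870 mmHg; available 3640 mmHg, so N2 is limiting.
P(O2) remaining = 3640 − (1/1) × 2870 = 770.0 mmHg
P(gaseous products) = (2)/1 × 2870 = 5740 mmHg
P_total at 775 K = 770.0 + 5740 = 6510 mmHg
Scaling to 646 °C: P = 6510 × 919.15/775 = 7721 mmHg

7720 mmHg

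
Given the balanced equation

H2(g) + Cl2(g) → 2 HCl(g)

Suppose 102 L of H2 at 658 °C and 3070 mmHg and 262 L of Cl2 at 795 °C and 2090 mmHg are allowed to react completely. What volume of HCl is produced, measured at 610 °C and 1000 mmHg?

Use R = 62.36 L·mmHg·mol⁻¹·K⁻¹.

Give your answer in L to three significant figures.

n(H2) = PV/RT = (3070 × 102) / (62.36 × 931.15) = 5.393 mol
n(Cl2) = PV/RT = (2090 × 262) / (62.36 × 1068.15) = 8.221 mol
For 5.393 mol H2, stoichiometry requires (1/1) × 5.393 = 5.393 mol Cl2; 8.221 mol is available, so H2 is limiting.
n(HCl) = (2/1) × 5.393 = 10.79 mol
V(HCl) = nRT/P = 10.79 × 62.36 × 883.15 / 1000 = 594.2 L

594 L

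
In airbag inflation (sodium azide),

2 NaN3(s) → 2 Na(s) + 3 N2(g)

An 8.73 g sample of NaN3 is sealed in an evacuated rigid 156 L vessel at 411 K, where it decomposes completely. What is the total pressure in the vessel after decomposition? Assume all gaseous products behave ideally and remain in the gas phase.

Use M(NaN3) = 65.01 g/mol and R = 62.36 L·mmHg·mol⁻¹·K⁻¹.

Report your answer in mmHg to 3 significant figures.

n(NaN3) = 8.73 / 65.01 = 0.1343 mol
n(gas produced) = (3/2) × 0.1343 = 0.2015 mol
P = nRT/V = 0.2015 × 62.36 × 411 / 156 = 33.11 mmHg

33.1 mmHg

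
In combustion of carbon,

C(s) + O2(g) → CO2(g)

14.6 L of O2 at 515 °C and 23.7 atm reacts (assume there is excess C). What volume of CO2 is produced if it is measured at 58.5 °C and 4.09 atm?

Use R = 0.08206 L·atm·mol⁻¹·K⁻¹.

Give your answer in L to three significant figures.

n(O2) = PV/RT = (23.7 × 14.6) / (0.08206 × 788.15) = 5.350 mol
n(CO2) = (1/1) × 5.350 = 5.350 mol
V = nRT/P = 5.350 × 0.08206 × 331.65 / 4.09 = 35.60 L

35.6 L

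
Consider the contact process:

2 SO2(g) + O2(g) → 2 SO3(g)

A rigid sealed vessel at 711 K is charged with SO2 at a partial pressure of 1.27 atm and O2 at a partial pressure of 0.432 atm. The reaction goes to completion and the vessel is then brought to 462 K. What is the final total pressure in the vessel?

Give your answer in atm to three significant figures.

0.825 atm

At constant V, partial pressures at 711 K are proportional to moles, so apply stoichiometry directly to pressures.
P(O2) required for 1.27 atm of SO2 = (1/2) × 1.27 = 0.6350 atm; available 0.432 atm, so O2 is limiting.
P(SO2) remaining = 1.27 − (2/1) × 0.432 = 0.4060 atm
P(gaseous products) = (2)/1 × 0.432 = 0.8640 atm
P_total at 711 K = 0.4060 + 0.8640 = 1.270 atm
Scaling to 462 K: P = 1.270 × 462/711 = 0.8252 atm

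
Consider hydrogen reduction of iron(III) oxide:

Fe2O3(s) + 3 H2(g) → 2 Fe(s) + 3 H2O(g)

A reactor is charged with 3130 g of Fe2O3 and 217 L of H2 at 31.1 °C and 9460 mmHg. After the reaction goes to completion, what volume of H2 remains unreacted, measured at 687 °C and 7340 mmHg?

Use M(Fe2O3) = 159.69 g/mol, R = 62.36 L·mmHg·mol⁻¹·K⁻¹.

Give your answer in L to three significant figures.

403 L

n(Fe2O3) = 3130 / 159.69 = 19.60 mol
n(H2) = PV/RT = (9460 × 217) / (62.36 × 304.25) = 108.2 mol
For 19.60 mol Fe2O3, stoichiometry requires (3/1) × 19.60 = 58.80 mol H2; 108.2 mol is available, so Fe2O3 is limiting.
n(H2) consumed = (3/1) × 19.60 = 58.80 mol; remaining = 108.2 − 58.80 = 49.40 mol
V(H2) = nRT/P = 49.40 × 62.36 × 960.15 / 7340 = 403.0 L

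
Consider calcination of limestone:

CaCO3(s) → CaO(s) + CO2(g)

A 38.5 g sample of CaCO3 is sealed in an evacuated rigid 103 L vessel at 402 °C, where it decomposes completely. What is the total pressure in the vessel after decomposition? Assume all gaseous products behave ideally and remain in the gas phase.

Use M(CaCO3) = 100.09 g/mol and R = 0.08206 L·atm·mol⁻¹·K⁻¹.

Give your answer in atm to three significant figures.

n(CaCO3) = 38.5 / 100.09 = 0.3847 mol
n(gas produced) = (1/1) × 0.3847 = 0.3847 mol
P = nRT/V = 0.3847 × 0.08206 × 675.15 / 103 = 0.2069 atm

0.207 atm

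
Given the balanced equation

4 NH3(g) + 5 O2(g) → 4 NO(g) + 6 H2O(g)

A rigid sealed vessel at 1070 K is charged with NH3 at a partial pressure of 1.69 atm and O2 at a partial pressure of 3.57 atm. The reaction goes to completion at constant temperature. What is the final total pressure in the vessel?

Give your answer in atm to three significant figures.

5.68 atm

With V and T fixed, P_i ∝ n_i, so the mole ratios apply directly to partial pressures at 1070 K.
P(O2) required for 1.69 atm of NH3 = (5/4) × 1.69 = 2.112 atm; available 3.57 atm, so NH3 is limiting.
P(O2) remaining = 3.57 − (5/4) × 1.69 = 1.458 atm
P(gaseous products) = (4+6)/4 × 1.69 = 4.225 atm
P_total at 1070 K = 1.458 + 4.225 = 5.683 atm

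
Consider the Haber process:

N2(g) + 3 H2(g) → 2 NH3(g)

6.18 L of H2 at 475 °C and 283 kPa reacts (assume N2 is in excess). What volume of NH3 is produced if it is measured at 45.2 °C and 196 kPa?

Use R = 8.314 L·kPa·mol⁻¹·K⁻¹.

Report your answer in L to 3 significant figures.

2.53 L

n(H2) = PV/RT = (283 × 6.18) / (8.314 × 748.15) = 0.2812 mol
n(NH3) = (2/3) × 0.2812 = 0.1875 mol
V = nRT/P = 0.1875 × 8.314 × 318.35 / 196 = 2.532 L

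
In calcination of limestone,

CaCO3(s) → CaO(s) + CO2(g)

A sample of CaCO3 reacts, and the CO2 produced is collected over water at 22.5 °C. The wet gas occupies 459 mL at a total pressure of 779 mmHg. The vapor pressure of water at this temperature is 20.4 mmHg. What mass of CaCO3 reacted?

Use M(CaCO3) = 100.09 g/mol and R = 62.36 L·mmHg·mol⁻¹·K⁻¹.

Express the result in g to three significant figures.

P(CO2) = 779 − 20.4 = 758.6 mmHg
n(CO2) = PV/RT = (758.6 × 0.4590) / (62.36 × 295.65) = 0.01889 mol
n(CaCO3) = (1/1) × 0.01889 = 0.01889 mol
m(CaCO3) = 0.01889 × 100.09 = 1.891 g

1.89 g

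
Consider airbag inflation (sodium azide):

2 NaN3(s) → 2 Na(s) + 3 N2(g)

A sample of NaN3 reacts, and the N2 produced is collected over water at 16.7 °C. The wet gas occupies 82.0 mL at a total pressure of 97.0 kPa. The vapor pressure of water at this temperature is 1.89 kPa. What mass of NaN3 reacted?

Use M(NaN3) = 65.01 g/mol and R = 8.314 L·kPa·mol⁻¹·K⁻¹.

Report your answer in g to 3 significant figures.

P(N2) = 97.0 − 1.89 = 95.11 kPa
n(N2) = PV/RT = (95.11 × 0.08200) / (8.314 × 289.85) = 0.003236 mol
n(NaN3) = (2/3) × 0.003236 = 0.002157 mol
m(NaN3) = 0.002157 × 65.01 = 0.1402 g

0.140 g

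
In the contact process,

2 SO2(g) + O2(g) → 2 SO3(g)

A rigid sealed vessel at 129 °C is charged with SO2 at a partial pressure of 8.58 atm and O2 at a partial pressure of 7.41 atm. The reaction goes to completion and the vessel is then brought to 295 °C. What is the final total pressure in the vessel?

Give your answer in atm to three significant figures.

With V and T fixed, P_i ∝ n_i, so the mole ratios apply directly to partial pressures at 129 °C.
P(O2) required for 8.58 atm of SO2 = (1/2) × 8.58 = 4.290 atm; available 7.41 atm, so SO2 is limiting.
P(O2) remaining = 7.41 − (1/2) × 8.58 = 3.120 atm
P(gaseous products) = (2)/2 × 8.58 = 8.580 atm
P_total at 129 °C = 3.120 + 8.580 = 11.70 atm
Scaling to 295 °C: P = 11.70 × 568.15/402.15 = 16.53 atm

16.5 atm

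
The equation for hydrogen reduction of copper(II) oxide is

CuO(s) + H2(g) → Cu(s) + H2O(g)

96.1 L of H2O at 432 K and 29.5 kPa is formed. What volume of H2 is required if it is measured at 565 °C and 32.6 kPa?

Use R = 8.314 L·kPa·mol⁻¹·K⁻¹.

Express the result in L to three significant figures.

n(H2O) = PV/RT = (29.5 × 96.1) / (8.314 × 432) = 0.7893 mol
n(H2) = (1/1) × 0.7893 = 0.7893 mol
V = nRT/P = 0.7893 × 8.314 × 838.15 / 32.6 = 168.7 L

169 L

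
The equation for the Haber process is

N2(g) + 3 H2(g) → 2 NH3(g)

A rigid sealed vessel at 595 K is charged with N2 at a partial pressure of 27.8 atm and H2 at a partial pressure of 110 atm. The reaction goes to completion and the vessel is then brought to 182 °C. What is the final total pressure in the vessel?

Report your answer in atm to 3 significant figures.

62.9 atm

Because the vessel is rigid and T is held at 595 K, work the stoichiometry in partial pressures (P_i = n_iRT/V).
P(H2) required for 27.8 atm of N2 = (3/1) × 27.8 = 83.40 atm; available 110 atm, so N2 is limiting.
P(H2) remaining = 110 − (3/1) × 27.8 = 26.60 atm
P(gaseous products) = (2)/1 × 27.8 = 55.60 atm
P_total at 595 K = 26.60 + 55.60 = 82.20 atm
Scaling to 182 °C: P = 82.20 × 455.15/595 = 62.88 atm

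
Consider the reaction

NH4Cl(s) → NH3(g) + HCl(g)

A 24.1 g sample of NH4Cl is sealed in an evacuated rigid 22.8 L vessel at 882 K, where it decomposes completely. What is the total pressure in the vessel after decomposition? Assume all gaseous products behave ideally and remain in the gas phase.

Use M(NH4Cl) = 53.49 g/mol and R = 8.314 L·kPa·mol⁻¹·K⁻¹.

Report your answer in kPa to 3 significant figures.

290 kPa

n(NH4Cl) = 24.1 / 53.49 = 0.4506 mol
n(gas produced) = (2/1) × 0.4506 = 0.9012 mol
P = nRT/V = 0.9012 × 8.314 × 882 / 22.8 = 289.8 kPa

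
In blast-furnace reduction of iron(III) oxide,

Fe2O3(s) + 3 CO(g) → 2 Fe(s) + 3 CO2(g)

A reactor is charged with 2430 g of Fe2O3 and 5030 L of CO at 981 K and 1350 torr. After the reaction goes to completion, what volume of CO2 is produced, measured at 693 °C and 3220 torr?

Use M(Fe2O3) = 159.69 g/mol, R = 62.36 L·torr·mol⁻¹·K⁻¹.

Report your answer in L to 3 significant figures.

n(Fe2O3) = 2430 / 159.69 = 15.22 mol
n(CO) = PV/RT = (1350 × 5030) / (62.36 × 981) = 111.0 mol
For 15.22 mol Fe2O3, stoichiometry requires (3/1) × 15.22 = 45.66 mol CO; 111.0 mol is available, so Fe2O3 is limiting.
n(CO2) = (3/1) × 15.22 = 45.66 mol
V(CO2) = nRT/P = 45.66 × 62.36 × 966.15 / 3220 = 854.3 L

854 L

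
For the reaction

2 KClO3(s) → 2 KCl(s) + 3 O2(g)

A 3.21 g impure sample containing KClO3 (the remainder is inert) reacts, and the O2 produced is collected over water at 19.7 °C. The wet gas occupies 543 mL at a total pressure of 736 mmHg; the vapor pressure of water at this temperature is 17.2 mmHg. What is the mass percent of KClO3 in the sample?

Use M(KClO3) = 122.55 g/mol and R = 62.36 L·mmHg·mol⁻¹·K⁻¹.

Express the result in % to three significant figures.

54.4 %

P(O2) = 736 − 17.2 = 718.8 mmHg
n(O2) = PV/RT = (718.8 × 0.5430) / (62.36 × 292.85) = 0.02137 mol
n(KClO3) = (2/3) × 0.02137 = 0.01425 mol
m(KClO3) = 0.01425 × 122.55 = 1.746 g
%KClO3 = 1.746 / 3.21 × 100 = 54.39%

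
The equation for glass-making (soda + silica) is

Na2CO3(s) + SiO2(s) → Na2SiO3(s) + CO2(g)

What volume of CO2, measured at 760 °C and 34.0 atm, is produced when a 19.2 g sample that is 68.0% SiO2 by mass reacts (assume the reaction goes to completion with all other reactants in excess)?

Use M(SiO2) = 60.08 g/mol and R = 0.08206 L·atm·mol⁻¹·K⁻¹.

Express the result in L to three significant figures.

mass of SiO2 = 19.2 × 68.0/100 = 13.06 g
n(SiO2) = 13.06 / 60.08 = 0.2174 mol
n(CO2) = (1/1) × 0.2174 = 0.2174 mol
V = nRT/P = 0.2174 × 0.08206 × 1033.15 / 34.0 = 0.5421 L

0.542 L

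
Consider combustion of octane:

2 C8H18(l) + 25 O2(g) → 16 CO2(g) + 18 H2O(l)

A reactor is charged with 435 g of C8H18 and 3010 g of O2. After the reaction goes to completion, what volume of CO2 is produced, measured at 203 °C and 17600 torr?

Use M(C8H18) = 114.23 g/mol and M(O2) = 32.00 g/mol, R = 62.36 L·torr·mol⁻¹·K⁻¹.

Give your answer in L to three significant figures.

n(C8H18) = 435 / 114.23 = 3.808 mol
n(O2) = 3010 / 32.00 = 94.06 mol
For 3.808 mol C8H18, stoichiometry requires (25/2) × 3.808 = 47.60 mol O2; 94.06 mol is available, so C8H18 is limiting.
n(CO2) = (16/2) × 3.808 = 30.46 mol
V(CO2) = nRT/P = 30.46 × 62.36 × 476.15 / 17600 = 51.39 L

51.4 L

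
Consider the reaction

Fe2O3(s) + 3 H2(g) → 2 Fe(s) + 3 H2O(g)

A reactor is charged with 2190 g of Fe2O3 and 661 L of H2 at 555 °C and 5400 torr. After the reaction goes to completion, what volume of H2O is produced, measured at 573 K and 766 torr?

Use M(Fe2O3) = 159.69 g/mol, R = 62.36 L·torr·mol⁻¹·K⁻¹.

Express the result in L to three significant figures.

1920 L

n(Fe2O3) = 2190 / 159.69 = 13.71 mol
n(H2) = PV/RT = (5400 × 661) / (62.36 × 828.15) = 69.12 mol
For 13.71 mol Fe2O3, stoichiometry requires (3/1) × 13.71 = 41.13 mol H2; 69.12 mol is available, so Fe2O3 is limiting.
n(H2O) = (3/1) × 13.71 = 41.13 mol
V(H2O) = nRT/P = 41.13 × 62.36 × 573 / 766 = 1919 L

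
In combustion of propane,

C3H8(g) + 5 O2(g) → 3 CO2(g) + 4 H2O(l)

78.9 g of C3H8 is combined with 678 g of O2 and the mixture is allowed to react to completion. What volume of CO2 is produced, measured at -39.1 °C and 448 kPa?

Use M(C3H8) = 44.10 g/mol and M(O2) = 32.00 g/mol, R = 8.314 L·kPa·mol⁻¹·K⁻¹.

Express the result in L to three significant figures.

n(C3H8) = 78.9 / 44.10 = 1.789 mol
n(O2) = 678 / 32.00 = 21.19 mol
For 1.789 mol C3H8, stoichiometry requires (5/1) × 1.789 = 8.945 mol O2; 21.19 mol is available, so C3H8 is limiting.
n(CO2) = (3/1) × 1.789 = 5.367 mol
V(CO2) = nRT/P = 5.367 × 8.314 × 234.05 / 448 = 23.31 L

23.3 L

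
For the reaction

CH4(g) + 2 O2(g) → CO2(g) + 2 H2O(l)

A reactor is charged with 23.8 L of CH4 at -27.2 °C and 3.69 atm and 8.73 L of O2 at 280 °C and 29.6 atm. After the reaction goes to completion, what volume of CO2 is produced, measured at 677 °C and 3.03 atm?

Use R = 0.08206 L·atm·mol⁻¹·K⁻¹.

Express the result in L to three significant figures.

n(CH4) = PV/RT = (3.69 × 23.8) / (0.08206 × 245.95) = 4.351 mol
n(O2) = PV/RT = (29.6 × 8.73) / (0.08206 × 553.15) = 5.693 mol
For 4.351 mol CH4, stoichiometry requires (2/1) × 4.351 = 8.702 mol O2; 5.693 mol is available, so O2 is limiting.
n(CO2) = (1/2) × 5.693 = 2.846 mol
V(CO2) = nRT/P = 2.846 × 0.08206 × 950.15 / 3.03 = 73.23 L

73.2 L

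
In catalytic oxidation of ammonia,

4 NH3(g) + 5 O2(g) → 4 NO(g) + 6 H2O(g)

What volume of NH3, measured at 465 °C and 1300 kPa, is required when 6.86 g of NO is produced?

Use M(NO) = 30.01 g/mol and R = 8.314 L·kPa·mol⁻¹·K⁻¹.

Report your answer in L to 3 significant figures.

n(NO) = 6.860 / 30.01 = 0.2286 mol
n(NH3) = (4/4) × 0.2286 = 0.2286 mol
V = nRT/P = 0.2286 × 8.314 × 738.15 / 1300 = 1.079 L

1.08 L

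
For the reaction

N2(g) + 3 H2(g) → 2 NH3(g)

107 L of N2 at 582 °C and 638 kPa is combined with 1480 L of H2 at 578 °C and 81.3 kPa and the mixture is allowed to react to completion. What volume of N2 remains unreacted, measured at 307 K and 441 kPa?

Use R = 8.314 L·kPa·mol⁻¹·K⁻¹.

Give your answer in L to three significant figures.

22.8 L

n(N2) = PV/RT = (638 × 107) / (8.314 × 855.15) = 9.602 mol
n(H2) = PV/RT = (81.3 × 1480) / (8.314 × 851.15) = 17.00 mol
For 9.602 mol N2, stoichiometry requires (3/1) × 9.602 = 28.81 mol H2; 17.00 mol is available, so H2 is limiting.
n(N2) consumed = (1/3) × 17.00 = 5.667 mol; remaining = 9.602 − 5.667 = 3.935 mol
V(N2) = nRT/P = 3.935 × 8.314 × 307 / 441 = 22.77 L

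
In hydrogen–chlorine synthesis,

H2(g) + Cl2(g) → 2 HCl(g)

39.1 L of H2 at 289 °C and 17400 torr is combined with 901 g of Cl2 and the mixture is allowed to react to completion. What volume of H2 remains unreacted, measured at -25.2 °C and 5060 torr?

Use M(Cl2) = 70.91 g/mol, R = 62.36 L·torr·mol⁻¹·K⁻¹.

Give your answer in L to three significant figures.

20.5 L

n(H2) = PV/RT = (17400 × 39.1) / (62.36 × 562.15) = 19.41 mol
n(Cl2) = 901 / 70.91 = 12.71 mol
For 19.41 mol H2, stoichiometry requires (1/1) × 19.41 = 19.41 mol Cl2; 12.71 mol is available, so Cl2 is limiting.
n(H2) consumed = (1/1) × 12.71 = 12.71 mol; remaining = 19.41 − 12.71 = 6.700 mol
V(H2) = nRT/P = 6.700 × 62.36 × 247.95 / 5060 = 20.47 L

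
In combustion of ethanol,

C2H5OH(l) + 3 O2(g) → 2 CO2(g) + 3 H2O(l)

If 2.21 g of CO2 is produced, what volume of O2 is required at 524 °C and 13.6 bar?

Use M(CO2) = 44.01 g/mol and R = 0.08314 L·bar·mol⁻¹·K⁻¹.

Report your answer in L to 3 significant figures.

0.367 L

n(CO2) = 2.210 / 44.01 = 0.05022 mol
n(O2) = (3/2) × 0.05022 = 0.07533 mol
V = nRT/P = 0.07533 × 0.08314 × 797.15 / 13.6 = 0.3671 L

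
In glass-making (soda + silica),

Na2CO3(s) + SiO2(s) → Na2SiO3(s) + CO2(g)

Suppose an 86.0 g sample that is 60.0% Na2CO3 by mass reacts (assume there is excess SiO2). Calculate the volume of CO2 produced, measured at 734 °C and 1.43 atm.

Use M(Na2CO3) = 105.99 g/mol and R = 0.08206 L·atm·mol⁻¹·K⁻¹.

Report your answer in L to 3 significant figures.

28.1 L

mass of Na2CO3 = 86.0 × 60.0/100 = 51.60 g
n(Na2CO3) = 51.60 / 105.99 = 0.4868 mol
n(CO2) = (1/1) × 0.4868 = 0.4868 mol
V = nRT/P = 0.4868 × 0.08206 × 1007.15 / 1.43 = 28.13 L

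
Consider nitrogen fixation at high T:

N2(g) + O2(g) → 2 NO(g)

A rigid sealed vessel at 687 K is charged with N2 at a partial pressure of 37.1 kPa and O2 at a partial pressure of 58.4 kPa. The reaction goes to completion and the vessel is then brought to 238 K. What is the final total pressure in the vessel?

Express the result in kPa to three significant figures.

With V and T fixed, P_i ∝ n_i, so the mole ratios apply directly to partial pressures at 687 K.
P(O2) required for 37.1 kPa of N2 = (1/1) × 37.1 = 37.10 kPa; available 58.4 kPa, so N2 is limiting.
P(O2) remaining = 58.4 − (1/1) × 37.1 = 21.30 kPa
P(gaseous products) = (2)/1 × 37.1 = 74.20 kPa
P_total at 687 K = 21.30 + 74.20 = 95.50 kPa
Scaling to 238 K: P = 95.50 × 238/687 = 33.08 kPa

33.1 kPa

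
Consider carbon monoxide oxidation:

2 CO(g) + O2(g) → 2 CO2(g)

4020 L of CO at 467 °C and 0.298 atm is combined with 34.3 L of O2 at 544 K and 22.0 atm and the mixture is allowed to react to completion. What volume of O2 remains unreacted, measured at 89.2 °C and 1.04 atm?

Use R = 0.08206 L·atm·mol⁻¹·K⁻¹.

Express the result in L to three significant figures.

201 L

n(CO) = PV/RT = (0.298 × 4020) / (0.08206 × 740.15) = 19.72 mol
n(O2) = PV/RT = (22.0 × 34.3) / (0.08206 × 544) = 16.90 mol
For 19.72 mol CO, stoichiometry requires (1/2) × 19.72 = 9.860 mol O2; 16.90 mol is available, so CO is limiting.
n(O2) consumed = (1/2) × 19.72 = 9.860 mol; remaining = 16.90 − 9.860 = 7.040 mol
V(O2) = nRT/P = 7.040 × 0.08206 × 362.35 / 1.04 = 201.3 L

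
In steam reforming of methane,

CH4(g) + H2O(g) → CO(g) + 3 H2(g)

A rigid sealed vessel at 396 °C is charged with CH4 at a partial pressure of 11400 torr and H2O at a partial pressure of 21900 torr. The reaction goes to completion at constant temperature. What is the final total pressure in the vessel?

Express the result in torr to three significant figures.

At constant V, partial pressures at 396 °C are proportional to moles, so apply stoichiometry directly to pressures.
P(H2O) required for 11400 torr of CH4 = (1/1) × 11400 = 11400 torr; available 21900 torr, so CH4 is limiting.
P(H2O) remaining = 21900 − (1/1) × 11400 = 10500 torr
P(gaseous products) = (1+3)/1 × 11400 = 45600 torr
P_total at 396 °C = 10500 + 45600 = 56100 torr

56100 torr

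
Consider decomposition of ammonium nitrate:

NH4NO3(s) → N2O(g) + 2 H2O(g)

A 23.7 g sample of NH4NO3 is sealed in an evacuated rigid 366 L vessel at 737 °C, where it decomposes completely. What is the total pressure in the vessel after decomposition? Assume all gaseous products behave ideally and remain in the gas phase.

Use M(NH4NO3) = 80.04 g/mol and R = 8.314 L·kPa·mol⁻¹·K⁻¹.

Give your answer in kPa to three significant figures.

20.4 kPa

n(NH4NO3) = 23.7 / 80.04 = 0.2961 mol
n(gas produced) = (3/1) × 0.2961 = 0.8883 mol
P = nRT/V = 0.8883 × 8.314 × 1010.15 / 366 = 20.38 kPa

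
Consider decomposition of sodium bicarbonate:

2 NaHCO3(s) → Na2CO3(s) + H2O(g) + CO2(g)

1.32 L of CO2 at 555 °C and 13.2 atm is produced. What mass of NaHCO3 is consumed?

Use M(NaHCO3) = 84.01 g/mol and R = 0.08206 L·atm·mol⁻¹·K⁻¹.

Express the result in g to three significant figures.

n(CO2) = PV/RT = (13.2 × 1.32) / (0.08206 × 828.15) = 0.2564 mol
n(NaHCO3) = (2/1) × 0.2564 = 0.5128 mol
m(NaHCO3) = 0.5128 × 84.01 = 43.08 g

43.1 g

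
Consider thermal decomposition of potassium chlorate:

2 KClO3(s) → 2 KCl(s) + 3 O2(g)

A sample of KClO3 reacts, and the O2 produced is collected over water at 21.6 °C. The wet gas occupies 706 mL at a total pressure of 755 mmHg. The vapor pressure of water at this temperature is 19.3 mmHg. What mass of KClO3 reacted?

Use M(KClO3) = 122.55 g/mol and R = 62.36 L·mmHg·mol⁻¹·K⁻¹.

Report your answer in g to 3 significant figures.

P(O2) = 755 − 19.3 = 735.7 mmHg
n(O2) = PV/RT = (735.7 × 0.7060) / (62.36 × 294.75) = 0.02826 mol
n(KClO3) = (2/3) × 0.02826 = 0.01884 mol
m(KClO3) = 0.01884 × 122.55 = 2.309 g

2.31 g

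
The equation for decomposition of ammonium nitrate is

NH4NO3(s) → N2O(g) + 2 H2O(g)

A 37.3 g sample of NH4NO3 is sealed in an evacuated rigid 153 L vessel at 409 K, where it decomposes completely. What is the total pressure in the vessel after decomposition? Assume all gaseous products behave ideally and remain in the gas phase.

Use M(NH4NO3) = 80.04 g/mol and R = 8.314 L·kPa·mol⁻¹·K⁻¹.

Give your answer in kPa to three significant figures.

31.1 kPa

n(NH4NO3) = 37.3 / 80.04 = 0.4660 mol
n(gas produced) = (3/1) × 0.4660 = 1.398 mol
P = nRT/V = 1.398 × 8.314 × 409 / 153 = 31.07 kPa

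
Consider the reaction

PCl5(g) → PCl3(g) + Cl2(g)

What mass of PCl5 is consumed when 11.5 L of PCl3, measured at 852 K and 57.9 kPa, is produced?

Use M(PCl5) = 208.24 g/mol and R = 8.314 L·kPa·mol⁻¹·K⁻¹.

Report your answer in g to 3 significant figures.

19.6 g

n(PCl3) = PV/RT = (57.9 × 11.5) / (8.314 × 852) = 0.09400 mol
n(PCl5) = (1/1) × 0.09400 = 0.09400 mol
m(PCl5) = 0.09400 × 208.24 = 19.57 g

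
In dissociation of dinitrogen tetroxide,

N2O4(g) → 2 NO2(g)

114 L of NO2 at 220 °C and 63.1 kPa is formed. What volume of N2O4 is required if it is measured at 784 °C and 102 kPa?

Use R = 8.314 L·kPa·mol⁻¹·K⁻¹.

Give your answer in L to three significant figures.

n(NO2) = PV/RT = (63.1 × 114) / (8.314 × 493.15) = 1.754 mol
n(N2O4) = (1/2) × 1.754 = 0.8770 mol
V = nRT/P = 0.8770 × 8.314 × 1057.15 / 102 = 75.57 L

75.6 L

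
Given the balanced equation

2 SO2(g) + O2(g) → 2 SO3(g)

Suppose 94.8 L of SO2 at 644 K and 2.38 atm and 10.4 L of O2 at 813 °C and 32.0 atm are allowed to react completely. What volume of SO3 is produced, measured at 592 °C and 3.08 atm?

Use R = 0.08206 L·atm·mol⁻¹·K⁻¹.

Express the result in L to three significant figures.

98.4 L

n(SO2) = PV/RT = (2.38 × 94.8) / (0.08206 × 644) = 4.269 mol
n(O2) = PV/RT = (32.0 × 10.4) / (0.08206 × 1086.15) = 3.734 mol
For 4.269 mol SO2, stoichiometry requires (1/2) × 4.269 = 2.135 mol O2; 3.734 mol is available, so SO2 is limiting.
n(SO3) = (2/2) × 4.269 = 4.269 mol
V(SO3) = nRT/P = 4.269 × 0.08206 × 865.15 / 3.08 = 98.40 L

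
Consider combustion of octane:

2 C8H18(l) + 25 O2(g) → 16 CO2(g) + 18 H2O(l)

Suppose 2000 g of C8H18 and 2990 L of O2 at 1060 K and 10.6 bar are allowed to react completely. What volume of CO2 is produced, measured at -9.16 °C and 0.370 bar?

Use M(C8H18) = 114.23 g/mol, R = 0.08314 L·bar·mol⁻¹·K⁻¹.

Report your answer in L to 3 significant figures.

n(C8H18) = 2000 / 114.23 = 17.51 mol
n(O2) = PV/RT = (10.6 × 2990) / (0.08314 × 1060) = 359.6 mol
For 17.51 mol C8H18, stoichiometry requires (25/2) × 17.51 = 218.9 mol O2; 359.6 mol is available, so C8H18 is limiting.
n(CO2) = (16/2) × 17.51 = 140.1 mol
V(CO2) = nRT/P = 140.1 × 0.08314 × 263.99 / 0.370 = 8311 L

8310 L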